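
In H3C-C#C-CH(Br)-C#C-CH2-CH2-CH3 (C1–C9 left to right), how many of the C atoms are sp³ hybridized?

C1: sp3 ✓
C2: sp
C3: sp
C4: sp3 ✓
C5: sp
C6: sp
C7: sp3 ✓
C8: sp3 ✓
C9: sp3 ✓
C1, C4, C7, C8, C9 → 5 sp3 carbons.

5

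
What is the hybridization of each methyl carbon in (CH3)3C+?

sp^3

Each methyl carbon is sp3: 4 σ bonds, 4 electron-density regions.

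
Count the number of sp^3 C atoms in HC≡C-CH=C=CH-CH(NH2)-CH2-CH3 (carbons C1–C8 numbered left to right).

3

C1: sp
C2: sp
C3: sp2
C4: sp
C5: sp2
C6: sp3 ✓
C7: sp3 ✓
C8: sp3 ✓
C6, C7, C8 → 3 sp3 carbons.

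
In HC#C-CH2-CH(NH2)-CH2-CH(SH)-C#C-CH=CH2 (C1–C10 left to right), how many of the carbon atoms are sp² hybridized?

2

C1: sp
C2: sp
C3: sp3
C4: sp3
C5: sp3
C6: sp3
C7: sp
C8: sp
C9: sp2 ✓
C10: sp2 ✓
C9, C10 → 2 sp2 carbons.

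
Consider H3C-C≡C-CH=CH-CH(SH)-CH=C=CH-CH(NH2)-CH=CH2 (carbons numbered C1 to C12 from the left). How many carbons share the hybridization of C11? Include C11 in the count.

C11 is sp2 (one π bond).
C1: sp3
C2: sp
C3: sp
C4: sp2 ✓
C5: sp2 ✓
C6: sp3
C7: sp2 ✓
C8: sp
C9: sp2 ✓
C10: sp3
C11: sp2 ✓
C12: sp2 ✓
6 carbons are sp2.

6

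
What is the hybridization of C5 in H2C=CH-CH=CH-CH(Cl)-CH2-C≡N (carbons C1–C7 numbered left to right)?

sp3

C5 — 4 σ bonds. Steric number 4, so sp3.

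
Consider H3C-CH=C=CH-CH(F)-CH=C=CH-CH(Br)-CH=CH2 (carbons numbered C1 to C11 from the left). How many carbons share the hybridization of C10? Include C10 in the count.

C10 is sp2 (one π bond).
C1: sp3
C2: sp2 ✓
C3: sp
C4: sp2 ✓
C5: sp3
C6: sp2 ✓
C7: sp
C8: sp2 ✓
C9: sp3
C10: sp2 ✓
C11: sp2 ✓
6 carbons are sp2.

6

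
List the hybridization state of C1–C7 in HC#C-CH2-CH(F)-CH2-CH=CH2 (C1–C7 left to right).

C1 has 2 σ bonds, plus two π bonds: steric number 2 → sp.
C2: 2 σ bonds, plus two π bonds; 2 regions of electron density → sp.
C3 has 4 σ bonds: steric number 4 → sp3.
C4 carries 4 σ bonds, giving a steric number of 4, so it is sp3.
C5 (4 σ bonds) has steric number 4: sp3.
C6 (3 σ bonds, plus one π bond) has steric number 3: sp2.
C7 — 3 σ bonds, plus one π bond. Steric number 3, so sp2.

C1 sp, C2 sp, C3 sp3, C4 sp3, C5 sp3, C6 sp2, C7 sp2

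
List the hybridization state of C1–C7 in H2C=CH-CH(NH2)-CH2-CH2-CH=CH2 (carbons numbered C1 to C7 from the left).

C1 sp2, C2 sp2, C3 sp3, C4 sp3, C5 sp3, C6 sp2, C7 sp2

C1 carries 3 σ bonds, plus one π bond, giving a steric number of 3, so it is sp2.
C2: 3 σ bonds, plus one π bond — 3 electron domains, sp2.
C3 carries 4 σ bonds, giving a steric number of 4, so it is sp3.
C4 has 4 σ bonds: steric number 4 → sp3.
C5 carries 4 σ bonds, giving a steric number of 4, so it is sp3.
C6 (3 σ bonds, plus one π bond) has steric number 3: sp2.
C7 (3 σ bonds, plus one π bond) has steric number 3: sp2.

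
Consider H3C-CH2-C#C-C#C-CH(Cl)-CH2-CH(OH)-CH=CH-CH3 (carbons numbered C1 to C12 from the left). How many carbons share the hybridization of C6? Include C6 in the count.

C6 is sp (two π bonds).
C1: sp3
C2: sp3
C3: sp ✓
C4: sp ✓
C5: sp ✓
C6: sp ✓
C7: sp3
C8: sp3
C9: sp3
C10: sp2
C11: sp2
C12: sp3
4 carbons are sp.

4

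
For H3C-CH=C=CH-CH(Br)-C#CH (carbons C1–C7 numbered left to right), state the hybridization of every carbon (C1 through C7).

C1 — 4 σ bonds. Steric number 4, so sp3.
C2 is sp2: 3 σ bonds, plus one π bond, 3 electron-density regions.
C3 is sp: 2 σ bonds, plus two π bonds, 2 electron-density regions.
C4 — 3 σ bonds, plus one π bond. Steric number 3, so sp2.
C5 carries 4 σ bonds, giving a steric number of 4, so it is sp3.
C6 carries 2 σ bonds, plus two π bonds, giving a steric number of 2, so it is sp.
C7 carries 2 σ bonds, plus two π bonds, giving a steric number of 2, so it is sp.

C1 sp3, C2 sp2, C3 sp, C4 sp2, C5 sp3, C6 sp, C7 sp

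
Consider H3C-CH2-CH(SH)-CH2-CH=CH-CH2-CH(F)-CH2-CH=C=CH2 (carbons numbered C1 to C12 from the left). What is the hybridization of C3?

sp^3

C3 (4 σ bonds) has steric number 4: sp3.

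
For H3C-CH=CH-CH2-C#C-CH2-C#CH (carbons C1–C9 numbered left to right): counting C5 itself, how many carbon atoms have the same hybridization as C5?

C5 is sp (two π bonds).
C1: sp3
C2: sp2
C3: sp2
C4: sp3
C5: sp ✓
C6: sp ✓
C7: sp3
C8: sp ✓
C9: sp ✓
4 carbons are sp.

4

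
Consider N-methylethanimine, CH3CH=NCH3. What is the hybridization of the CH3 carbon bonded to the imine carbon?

The CH3 carbon bonded to the imine carbon: 4 σ bonds — 4 electron domains, sp3.

sp³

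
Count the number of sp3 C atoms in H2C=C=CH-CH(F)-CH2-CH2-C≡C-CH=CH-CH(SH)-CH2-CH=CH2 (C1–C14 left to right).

C1: sp2
C2: sp
C3: sp2
C4: sp3 ✓
C5: sp3 ✓
C6: sp3 ✓
C7: sp
C8: sp
C9: sp2
C10: sp2
C11: sp3 ✓
C12: sp3 ✓
C13: sp2
C14: sp2
C4, C5, C6, C11, C12 → 5 sp3 carbons.

5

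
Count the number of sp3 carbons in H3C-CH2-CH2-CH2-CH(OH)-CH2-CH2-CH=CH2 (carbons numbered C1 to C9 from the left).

C1: sp3 ✓
C2: sp3 ✓
C3: sp3 ✓
C4: sp3 ✓
C5: sp3 ✓
C6: sp3 ✓
C7: sp3 ✓
C8: sp2
C9: sp2
C1, C2, C3, C4, C5, C6, C7 → 7 sp3 carbons.

7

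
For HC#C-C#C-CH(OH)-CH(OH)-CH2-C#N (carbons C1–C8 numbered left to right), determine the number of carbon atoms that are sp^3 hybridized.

C1: sp
C2: sp
C3: sp
C4: sp
C5: sp3 ✓
C6: sp3 ✓
C7: sp3 ✓
C8: sp
C5, C6, C7 → 3 sp3 carbons.

3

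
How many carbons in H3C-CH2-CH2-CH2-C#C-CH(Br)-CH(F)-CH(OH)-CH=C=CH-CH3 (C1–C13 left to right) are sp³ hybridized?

C1: sp3 ✓
C2: sp3 ✓
C3: sp3 ✓
C4: sp3 ✓
C5: sp
C6: sp
C7: sp3 ✓
C8: sp3 ✓
C9: sp3 ✓
C10: sp2
C11: sp
C12: sp2
C13: sp3 ✓
C1, C2, C3, C4, C7, C8, C9, C13 → 8 sp3 carbons.

8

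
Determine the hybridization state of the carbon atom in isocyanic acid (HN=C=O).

The carbon atom — 2 σ bonds, plus two π bonds. Steric number 2, so sp.

sp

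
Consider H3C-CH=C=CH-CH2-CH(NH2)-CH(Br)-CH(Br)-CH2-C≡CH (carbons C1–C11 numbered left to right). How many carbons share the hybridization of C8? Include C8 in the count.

6

C8 is sp3 (only σ bonds).
C1: sp3 ✓
C2: sp2
C3: sp
C4: sp2
C5: sp3 ✓
C6: sp3 ✓
C7: sp3 ✓
C8: sp3 ✓
C9: sp3 ✓
C10: sp
C11: sp
6 carbons are sp3.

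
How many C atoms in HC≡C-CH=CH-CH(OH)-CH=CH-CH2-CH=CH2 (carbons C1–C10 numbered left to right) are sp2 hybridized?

C1: sp
C2: sp
C3: sp2 ✓
C4: sp2 ✓
C5: sp3
C6: sp2 ✓
C7: sp2 ✓
C8: sp3
C9: sp2 ✓
C10: sp2 ✓
C3, C4, C6, C7, C9, C10 → 6 sp2 carbons.

6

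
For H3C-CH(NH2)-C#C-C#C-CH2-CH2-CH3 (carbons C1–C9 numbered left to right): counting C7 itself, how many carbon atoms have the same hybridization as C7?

C7 is sp3 (only σ bonds).
C1: sp3 ✓
C2: sp3 ✓
C3: sp
C4: sp
C5: sp
C6: sp
C7: sp3 ✓
C8: sp3 ✓
C9: sp3 ✓
5 carbons are sp3.

5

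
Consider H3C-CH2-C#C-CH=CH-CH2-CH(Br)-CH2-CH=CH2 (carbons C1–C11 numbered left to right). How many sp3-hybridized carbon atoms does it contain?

5

C1: sp3 ✓
C2: sp3 ✓
C3: sp
C4: sp
C5: sp2
C6: sp2
C7: sp3 ✓
C8: sp3 ✓
C9: sp3 ✓
C10: sp2
C11: sp2
C1, C2, C7, C8, C9 → 5 sp3 carbons.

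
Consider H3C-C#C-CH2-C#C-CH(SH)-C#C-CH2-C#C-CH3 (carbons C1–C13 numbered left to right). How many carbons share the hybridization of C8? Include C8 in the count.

C8 is sp (two π bonds).
C1: sp3
C2: sp ✓
C3: sp ✓
C4: sp3
C5: sp ✓
C6: sp ✓
C7: sp3
C8: sp ✓
C9: sp ✓
C10: sp3
C11: sp ✓
C12: sp ✓
C13: sp3
8 carbons are sp.

8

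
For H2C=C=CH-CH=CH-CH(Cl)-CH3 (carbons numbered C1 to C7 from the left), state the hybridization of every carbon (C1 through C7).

C1 sp2, C2 sp, C3 sp2, C4 sp2, C5 sp2, C6 sp3, C7 sp3

C1 is sp2: 3 σ bonds, plus one π bond, 3 electron-density regions.
C2 carries 2 σ bonds, plus two π bonds, giving a steric number of 2, so it is sp.
C3 (3 σ bonds, plus one π bond) has steric number 3: sp2.
C4: 3 σ bonds, plus one π bond; 3 regions of electron density → sp2.
C5 — 3 σ bonds, plus one π bond. Steric number 3, so sp2.
C6 carries 4 σ bonds, giving a steric number of 4, so it is sp3.
C7 (4 σ bonds) has steric number 4: sp3.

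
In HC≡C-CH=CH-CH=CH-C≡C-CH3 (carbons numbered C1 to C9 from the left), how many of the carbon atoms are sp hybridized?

4

C1: sp ✓
C2: sp ✓
C3: sp2
C4: sp2
C5: sp2
C6: sp2
C7: sp ✓
C8: sp ✓
C9: sp3
C1, C2, C7, C8 → 4 sp carbons.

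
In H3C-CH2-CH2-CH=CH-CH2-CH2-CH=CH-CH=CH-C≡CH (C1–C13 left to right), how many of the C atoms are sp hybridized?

2

C1: sp3
C2: sp3
C3: sp3
C4: sp2
C5: sp2
C6: sp3
C7: sp3
C8: sp2
C9: sp2
C10: sp2
C11: sp2
C12: sp ✓
C13: sp ✓
C12, C13 → 2 sp carbons.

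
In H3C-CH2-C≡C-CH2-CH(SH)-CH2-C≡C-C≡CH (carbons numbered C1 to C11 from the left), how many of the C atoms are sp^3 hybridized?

C1: sp3 ✓
C2: sp3 ✓
C3: sp
C4: sp
C5: sp3 ✓
C6: sp3 ✓
C7: sp3 ✓
C8: sp
C9: sp
C10: sp
C11: sp
C1, C2, C5, C6, C7 → 5 sp3 carbons.

5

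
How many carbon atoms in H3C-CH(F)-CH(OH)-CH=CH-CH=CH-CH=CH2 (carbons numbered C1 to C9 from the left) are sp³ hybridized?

3

C1: sp3 ✓
C2: sp3 ✓
C3: sp3 ✓
C4: sp2
C5: sp2
C6: sp2
C7: sp2
C8: sp2
C9: sp2
C1, C2, C3 → 3 sp3 carbons.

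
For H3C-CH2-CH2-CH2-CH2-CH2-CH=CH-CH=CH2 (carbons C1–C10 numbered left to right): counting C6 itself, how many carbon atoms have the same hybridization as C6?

C6 is sp3 (only σ bonds).
C1: sp3 ✓
C2: sp3 ✓
C3: sp3 ✓
C4: sp3 ✓
C5: sp3 ✓
C6: sp3 ✓
C7: sp2
C8: sp2
C9: sp2
C10: sp2
6 carbons are sp3.

6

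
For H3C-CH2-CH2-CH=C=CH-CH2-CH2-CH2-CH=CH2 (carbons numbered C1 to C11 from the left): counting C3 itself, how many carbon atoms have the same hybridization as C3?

6

C3 is sp3 (only σ bonds).
C1: sp3 ✓
C2: sp3 ✓
C3: sp3 ✓
C4: sp2
C5: sp
C6: sp2
C7: sp3 ✓
C8: sp3 ✓
C9: sp3 ✓
C10: sp2
C11: sp2
6 carbons are sp3.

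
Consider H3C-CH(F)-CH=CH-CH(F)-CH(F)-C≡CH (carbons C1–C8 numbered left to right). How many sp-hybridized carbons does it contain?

2

C1: sp3
C2: sp3
C3: sp2
C4: sp2
C5: sp3
C6: sp3
C7: sp ✓
C8: sp ✓
C7, C8 → 2 sp carbons.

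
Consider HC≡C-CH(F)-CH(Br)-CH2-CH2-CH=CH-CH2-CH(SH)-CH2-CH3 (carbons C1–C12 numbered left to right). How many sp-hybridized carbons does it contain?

2

C1: sp ✓
C2: sp ✓
C3: sp3
C4: sp3
C5: sp3
C6: sp3
C7: sp2
C8: sp2
C9: sp3
C10: sp3
C11: sp3
C12: sp3
C1, C2 → 2 sp carbons.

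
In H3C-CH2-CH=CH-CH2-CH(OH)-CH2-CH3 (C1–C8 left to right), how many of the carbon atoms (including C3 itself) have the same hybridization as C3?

C3 is sp2 (one π bond).
C1: sp3
C2: sp3
C3: sp2 ✓
C4: sp2 ✓
C5: sp3
C6: sp3
C7: sp3
C8: sp3
2 carbons are sp2.

2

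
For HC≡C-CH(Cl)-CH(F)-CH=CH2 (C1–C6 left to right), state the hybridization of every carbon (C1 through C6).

C1 has 2 σ bonds, plus two π bonds: steric number 2 → sp.
C2: 2 σ bonds, plus two π bonds — 2 electron domains, sp.
C3 — 4 σ bonds. Steric number 4, so sp3.
C4 (4 σ bonds) has steric number 4: sp3.
C5 (3 σ bonds, plus one π bond) has steric number 3: sp2.
C6 — 3 σ bonds, plus one π bond. Steric number 3, so sp2.

C1 sp, C2 sp, C3 sp3, C4 sp3, C5 sp2, C6 sp2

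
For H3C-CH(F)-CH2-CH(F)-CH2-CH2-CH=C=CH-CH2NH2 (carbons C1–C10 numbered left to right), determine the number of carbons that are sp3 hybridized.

C1: sp3 ✓
C2: sp3 ✓
C3: sp3 ✓
C4: sp3 ✓
C5: sp3 ✓
C6: sp3 ✓
C7: sp2
C8: sp
C9: sp2
C10: sp3 ✓
C1, C2, C3, C4, C5, C6, C10 → 7 sp3 carbons.

7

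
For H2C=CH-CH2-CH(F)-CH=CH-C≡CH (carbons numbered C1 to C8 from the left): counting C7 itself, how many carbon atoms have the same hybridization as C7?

2

C7 is sp (two π bonds).
C1: sp2
C2: sp2
C3: sp3
C4: sp3
C5: sp2
C6: sp2
C7: sp ✓
C8: sp ✓
2 carbons are sp.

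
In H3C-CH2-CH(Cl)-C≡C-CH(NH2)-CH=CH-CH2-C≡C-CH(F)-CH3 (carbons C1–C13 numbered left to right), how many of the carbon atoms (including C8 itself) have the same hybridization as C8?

2

C8 is sp2 (one π bond).
C1: sp3
C2: sp3
C3: sp3
C4: sp
C5: sp
C6: sp3
C7: sp2 ✓
C8: sp2 ✓
C9: sp3
C10: sp
C11: sp
C12: sp3
C13: sp3
2 carbons are sp2.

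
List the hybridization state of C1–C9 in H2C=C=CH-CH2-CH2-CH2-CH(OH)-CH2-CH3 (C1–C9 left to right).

C1 sp2, C2 sp, C3 sp2, C4 sp3, C5 sp3, C6 sp3, C7 sp3, C8 sp3, C9 sp3

C1 is sp2: 3 σ bonds, plus one π bond, 3 electron-density regions.
C2 carries 2 σ bonds, plus two π bonds, giving a steric number of 2, so it is sp.
C3: 3 σ bonds, plus one π bond — 3 electron domains, sp2.
C4: 4 σ bonds; 4 regions of electron density → sp3.
C5 carries 4 σ bonds, giving a steric number of 4, so it is sp3.
C6 — 4 σ bonds. Steric number 4, so sp3.
C7: 4 σ bonds; 4 regions of electron density → sp3.
C8: 4 σ bonds — 4 electron domains, sp3.
C9 — 4 σ bonds. Steric number 4, so sp3.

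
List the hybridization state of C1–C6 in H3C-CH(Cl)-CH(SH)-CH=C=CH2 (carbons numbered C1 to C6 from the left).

C1 — 4 σ bonds. Steric number 4, so sp3.
C2: 4 σ bonds — 4 electron domains, sp3.
C3 (4 σ bonds) has steric number 4: sp3.
C4: 3 σ bonds, plus one π bond; 3 regions of electron density → sp2.
C5 carries 2 σ bonds, plus two π bonds, giving a steric number of 2, so it is sp.
C6 carries 3 σ bonds, plus one π bond, giving a steric number of 3, so it is sp2.

C1 sp3, C2 sp3, C3 sp3, C4 sp2, C5 sp, C6 sp2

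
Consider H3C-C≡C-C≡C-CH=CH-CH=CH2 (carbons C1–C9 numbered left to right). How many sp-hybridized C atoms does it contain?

C1: sp3
C2: sp ✓
C3: sp ✓
C4: sp ✓
C5: sp ✓
C6: sp2
C7: sp2
C8: sp2
C9: sp2
C2, C3, C4, C5 → 4 sp carbons.

4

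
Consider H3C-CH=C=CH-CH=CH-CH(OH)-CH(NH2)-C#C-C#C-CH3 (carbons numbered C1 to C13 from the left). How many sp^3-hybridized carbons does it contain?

4

C1: sp3 ✓
C2: sp2
C3: sp
C4: sp2
C5: sp2
C6: sp2
C7: sp3 ✓
C8: sp3 ✓
C9: sp
C10: sp
C11: sp
C12: sp
C13: sp3 ✓
C1, C7, C8, C13 → 4 sp3 carbons.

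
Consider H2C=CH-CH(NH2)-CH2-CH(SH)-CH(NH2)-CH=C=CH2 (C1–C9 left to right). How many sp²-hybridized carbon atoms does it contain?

4

C1: sp2 ✓
C2: sp2 ✓
C3: sp3
C4: sp3
C5: sp3
C6: sp3
C7: sp2 ✓
C8: sp
C9: sp2 ✓
C1, C2, C7, C9 → 4 sp2 carbons.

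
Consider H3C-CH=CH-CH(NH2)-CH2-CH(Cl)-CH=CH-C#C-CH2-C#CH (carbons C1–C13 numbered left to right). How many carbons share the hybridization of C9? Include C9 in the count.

C9 is sp (two π bonds).
C1: sp3
C2: sp2
C3: sp2
C4: sp3
C5: sp3
C6: sp3
C7: sp2
C8: sp2
C9: sp ✓
C10: sp ✓
C11: sp3
C12: sp ✓
C13: sp ✓
4 carbons are sp.

4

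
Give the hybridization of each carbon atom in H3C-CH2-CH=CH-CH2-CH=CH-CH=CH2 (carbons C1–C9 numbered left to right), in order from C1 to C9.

C1 is sp3: 4 σ bonds, 4 electron-density regions.
C2 has 4 σ bonds: steric number 4 → sp3.
C3 (3 σ bonds, plus one π bond) has steric number 3: sp2.
C4: 3 σ bonds, plus one π bond; 3 regions of electron density → sp2.
C5 (4 σ bonds) has steric number 4: sp3.
C6 (3 σ bonds, plus one π bond) has steric number 3: sp2.
C7 carries 3 σ bonds, plus one π bond, giving a steric number of 3, so it is sp2.
C8 is sp2: 3 σ bonds, plus one π bond, 3 electron-density regions.
C9 carries 3 σ bonds, plus one π bond, giving a steric number of 3, so it is sp2.

C1 sp3, C2 sp3, C3 sp2, C4 sp2, C5 sp3, C6 sp2, C7 sp2, C8 sp2, C9 sp2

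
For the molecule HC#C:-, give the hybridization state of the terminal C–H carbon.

sp

The terminal C–H carbon carries 2 σ bonds, plus two π bonds, giving a steric number of 2, so it is sp.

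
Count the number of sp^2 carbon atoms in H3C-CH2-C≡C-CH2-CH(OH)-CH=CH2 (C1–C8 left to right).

C1: sp3
C2: sp3
C3: sp
C4: sp
C5: sp3
C6: sp3
C7: sp2 ✓
C8: sp2 ✓
C7, C8 → 2 sp2 carbons.

2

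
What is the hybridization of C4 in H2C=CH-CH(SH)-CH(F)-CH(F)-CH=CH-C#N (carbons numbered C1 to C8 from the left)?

C4 has 4 σ bonds: steric number 4 → sp3.

sp3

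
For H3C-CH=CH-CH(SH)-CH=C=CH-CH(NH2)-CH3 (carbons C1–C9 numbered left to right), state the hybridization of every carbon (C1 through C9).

C1 sp3, C2 sp2, C3 sp2, C4 sp3, C5 sp2, C6 sp, C7 sp2, C8 sp3, C9 sp3

C1: 4 σ bonds — 4 electron domains, sp3.
C2 — 3 σ bonds, plus one π bond. Steric number 3, so sp2.
C3 (3 σ bonds, plus one π bond) has steric number 3: sp2.
C4 has 4 σ bonds: steric number 4 → sp3.
C5: 3 σ bonds, plus one π bond; 3 regions of electron density → sp2.
C6 — 2 σ bonds, plus two π bonds. Steric number 2, so sp.
C7 has 3 σ bonds, plus one π bond: steric number 3 → sp2.
C8 — 4 σ bonds. Steric number 4, so sp3.
C9 has 4 σ bonds: steric number 4 → sp3.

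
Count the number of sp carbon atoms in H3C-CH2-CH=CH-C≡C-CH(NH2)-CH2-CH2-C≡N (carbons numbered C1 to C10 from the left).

3

C1: sp3
C2: sp3
C3: sp2
C4: sp2
C5: sp ✓
C6: sp ✓
C7: sp3
C8: sp3
C9: sp3
C10: sp ✓
C5, C6, C10 → 3 sp carbons.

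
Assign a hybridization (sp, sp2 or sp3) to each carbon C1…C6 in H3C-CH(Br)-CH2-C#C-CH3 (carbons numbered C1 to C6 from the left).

C1 sp3, C2 sp3, C3 sp3, C4 sp, C5 sp, C6 sp3

C1: 4 σ bonds; 4 regions of electron density → sp3.
C2 — 4 σ bonds. Steric number 4, so sp3.
C3 — 4 σ bonds. Steric number 4, so sp3.
C4 has 2 σ bonds, plus two π bonds: steric number 2 → sp.
C5 has 2 σ bonds, plus two π bonds: steric number 2 → sp.
C6 — 4 σ bonds. Steric number 4, so sp3.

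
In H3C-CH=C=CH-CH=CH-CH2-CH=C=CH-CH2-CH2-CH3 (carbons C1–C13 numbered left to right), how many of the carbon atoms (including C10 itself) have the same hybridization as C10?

6

C10 is sp2 (one π bond).
C1: sp3
C2: sp2 ✓
C3: sp
C4: sp2 ✓
C5: sp2 ✓
C6: sp2 ✓
C7: sp3
C8: sp2 ✓
C9: sp
C10: sp2 ✓
C11: sp3
C12: sp3
C13: sp3
6 carbons are sp2.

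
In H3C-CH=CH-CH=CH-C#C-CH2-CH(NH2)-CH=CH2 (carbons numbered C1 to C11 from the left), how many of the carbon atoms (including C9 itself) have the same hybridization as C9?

3

C9 is sp3 (only σ bonds).
C1: sp3 ✓
C2: sp2
C3: sp2
C4: sp2
C5: sp2
C6: sp
C7: sp
C8: sp3 ✓
C9: sp3 ✓
C10: sp2
C11: sp2
3 carbons are sp3.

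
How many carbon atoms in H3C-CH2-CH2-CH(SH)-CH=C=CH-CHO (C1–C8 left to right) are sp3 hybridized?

C1: sp3 ✓
C2: sp3 ✓
C3: sp3 ✓
C4: sp3 ✓
C5: sp2
C6: sp
C7: sp2
C8: sp2
C1, C2, C3, C4 → 4 sp3 carbons.

4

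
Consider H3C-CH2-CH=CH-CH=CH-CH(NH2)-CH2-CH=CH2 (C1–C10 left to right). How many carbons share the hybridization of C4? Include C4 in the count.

6

C4 is sp2 (one π bond).
C1: sp3
C2: sp3
C3: sp2 ✓
C4: sp2 ✓
C5: sp2 ✓
C6: sp2 ✓
C7: sp3
C8: sp3
C9: sp2 ✓
C10: sp2 ✓
6 carbons are sp2.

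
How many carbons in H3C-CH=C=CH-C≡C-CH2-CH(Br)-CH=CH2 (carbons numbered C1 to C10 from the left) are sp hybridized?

C1: sp3
C2: sp2
C3: sp ✓
C4: sp2
C5: sp ✓
C6: sp ✓
C7: sp3
C8: sp3
C9: sp2
C10: sp2
C3, C5, C6 → 3 sp carbons.

3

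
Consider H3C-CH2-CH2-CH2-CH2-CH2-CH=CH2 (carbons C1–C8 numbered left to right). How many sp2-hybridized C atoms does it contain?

2

C1: sp3
C2: sp3
C3: sp3
C4: sp3
C5: sp3
C6: sp3
C7: sp2 ✓
C8: sp2 ✓
C7, C8 → 2 sp2 carbons.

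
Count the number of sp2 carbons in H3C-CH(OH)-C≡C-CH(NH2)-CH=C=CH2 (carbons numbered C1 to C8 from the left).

C1: sp3
C2: sp3
C3: sp
C4: sp
C5: sp3
C6: sp2 ✓
C7: sp
C8: sp2 ✓
C6, C8 → 2 sp2 carbons.

2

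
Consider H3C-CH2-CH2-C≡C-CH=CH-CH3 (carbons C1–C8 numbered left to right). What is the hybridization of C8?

C8: 4 σ bonds; 4 regions of electron density → sp3.

sp3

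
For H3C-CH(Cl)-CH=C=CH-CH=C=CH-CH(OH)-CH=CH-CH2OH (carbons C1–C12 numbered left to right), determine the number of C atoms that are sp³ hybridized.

C1: sp3 ✓
C2: sp3 ✓
C3: sp2
C4: sp
C5: sp2
C6: sp2
C7: sp
C8: sp2
C9: sp3 ✓
C10: sp2
C11: sp2
C12: sp3 ✓
C1, C2, C9, C12 → 4 sp3 carbons.

4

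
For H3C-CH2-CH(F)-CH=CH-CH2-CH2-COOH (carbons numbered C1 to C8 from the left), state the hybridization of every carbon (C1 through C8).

C1 sp3, C2 sp3, C3 sp3, C4 sp2, C5 sp2, C6 sp3, C7 sp3, C8 sp2

C1: 4 σ bonds; 4 regions of electron density → sp3.
C2 is sp3: 4 σ bonds, 4 electron-density regions.
C3 (4 σ bonds) has steric number 4: sp3.
C4 is sp2: 3 σ bonds, plus one π bond, 3 electron-density regions.
C5: 3 σ bonds, plus one π bond — 3 electron domains, sp2.
C6 — 4 σ bonds. Steric number 4, so sp3.
C7 is sp3: 4 σ bonds, 4 electron-density regions.
C8: 3 σ bonds, plus one π bond; 3 regions of electron density → sp2.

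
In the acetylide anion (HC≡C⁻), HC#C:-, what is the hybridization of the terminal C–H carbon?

The terminal C–H carbon carries 2 σ bonds, plus two π bonds, giving a steric number of 2, so it is sp.

sp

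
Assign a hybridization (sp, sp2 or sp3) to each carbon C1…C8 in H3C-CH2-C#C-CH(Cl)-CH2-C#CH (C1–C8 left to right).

C1 sp3, C2 sp3, C3 sp, C4 sp, C5 sp3, C6 sp3, C7 sp, C8 sp

C1: 4 σ bonds — 4 electron domains, sp3.
C2 has 4 σ bonds: steric number 4 → sp3.
C3 (2 σ bonds, plus two π bonds) has steric number 2: sp.
C4 has 2 σ bonds, plus two π bonds: steric number 2 → sp.
C5 has 4 σ bonds: steric number 4 → sp3.
C6: 4 σ bonds; 4 regions of electron density → sp3.
C7 has 2 σ bonds, plus two π bonds: steric number 2 → sp.
C8 has 2 σ bonds, plus two π bonds: steric number 2 → sp.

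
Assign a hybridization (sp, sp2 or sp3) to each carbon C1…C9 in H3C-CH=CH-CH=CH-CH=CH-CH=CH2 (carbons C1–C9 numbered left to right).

C1: 4 σ bonds; 4 regions of electron density → sp3.
C2 is sp2: 3 σ bonds, plus one π bond, 3 electron-density regions.
C3 carries 3 σ bonds, plus one π bond, giving a steric number of 3, so it is sp2.
C4 carries 3 σ bonds, plus one π bond, giving a steric number of 3, so it is sp2.
C5: 3 σ bonds, plus one π bond; 3 regions of electron density → sp2.
C6 has 3 σ bonds, plus one π bond: steric number 3 → sp2.
C7 carries 3 σ bonds, plus one π bond, giving a steric number of 3, so it is sp2.
C8 carries 3 σ bonds, plus one π bond, giving a steric number of 3, so it is sp2.
C9 carries 3 σ bonds, plus one π bond, giving a steric number of 3, so it is sp2.

C1 sp3, C2 sp2, C3 sp2, C4 sp2, C5 sp2, C6 sp2, C7 sp2, C8 sp2, C9 sp2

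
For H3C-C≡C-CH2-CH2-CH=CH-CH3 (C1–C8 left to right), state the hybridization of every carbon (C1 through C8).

C1: 4 σ bonds; 4 regions of electron density → sp3.
C2 is sp: 2 σ bonds, plus two π bonds, 2 electron-density regions.
C3 has 2 σ bonds, plus two π bonds: steric number 2 → sp.
C4 — 4 σ bonds. Steric number 4, so sp3.
C5 carries 4 σ bonds, giving a steric number of 4, so it is sp3.
C6 (3 σ bonds, plus one π bond) has steric number 3: sp2.
C7 has 3 σ bonds, plus one π bond: steric number 3 → sp2.
C8 is sp3: 4 σ bonds, 4 electron-density regions.

C1 sp3, C2 sp, C3 sp, C4 sp3, C5 sp3, C6 sp2, C7 sp2, C8 sp3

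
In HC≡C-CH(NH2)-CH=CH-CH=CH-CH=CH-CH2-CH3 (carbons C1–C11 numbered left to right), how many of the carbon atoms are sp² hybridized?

C1: sp
C2: sp
C3: sp3
C4: sp2 ✓
C5: sp2 ✓
C6: sp2 ✓
C7: sp2 ✓
C8: sp2 ✓
C9: sp2 ✓
C10: sp3
C11: sp3
C4, C5, C6, C7, C8, C9 → 6 sp2 carbons.

6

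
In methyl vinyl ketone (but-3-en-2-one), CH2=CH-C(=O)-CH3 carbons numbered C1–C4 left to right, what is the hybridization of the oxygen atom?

sp2

The oxygen atom — 1 σ bond and 2 lone pairs, plus one π bond. Steric number 3, so sp2.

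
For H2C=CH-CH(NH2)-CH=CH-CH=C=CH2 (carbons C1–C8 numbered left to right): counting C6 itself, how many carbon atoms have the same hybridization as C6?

C6 is sp2 (one π bond).
C1: sp2 ✓
C2: sp2 ✓
C3: sp3
C4: sp2 ✓
C5: sp2 ✓
C6: sp2 ✓
C7: sp
C8: sp2 ✓
6 carbons are sp2.

6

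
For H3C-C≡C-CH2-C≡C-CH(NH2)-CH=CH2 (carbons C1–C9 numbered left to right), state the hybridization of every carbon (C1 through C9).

C1: 4 σ bonds; 4 regions of electron density → sp3.
C2 is sp: 2 σ bonds, plus two π bonds, 2 electron-density regions.
C3 is sp: 2 σ bonds, plus two π bonds, 2 electron-density regions.
C4: 4 σ bonds; 4 regions of electron density → sp3.
C5 carries 2 σ bonds, plus two π bonds, giving a steric number of 2, so it is sp.
C6 has 2 σ bonds, plus two π bonds: steric number 2 → sp.
C7: 4 σ bonds — 4 electron domains, sp3.
C8 is sp2: 3 σ bonds, plus one π bond, 3 electron-density regions.
C9 carries 3 σ bonds, plus one π bond, giving a steric number of 3, so it is sp2.

C1 sp3, C2 sp, C3 sp, C4 sp3, C5 sp, C6 sp, C7 sp3, C8 sp2, C9 sp2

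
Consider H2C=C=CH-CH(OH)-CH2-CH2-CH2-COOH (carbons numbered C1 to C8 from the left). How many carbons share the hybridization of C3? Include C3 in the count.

3

C3 is sp2 (one π bond).
C1: sp2 ✓
C2: sp
C3: sp2 ✓
C4: sp3
C5: sp3
C6: sp3
C7: sp3
C8: sp2 ✓
3 carbons are sp2.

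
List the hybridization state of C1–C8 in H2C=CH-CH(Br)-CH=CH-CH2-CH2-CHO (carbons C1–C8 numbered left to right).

C1: 3 σ bonds, plus one π bond — 3 electron domains, sp2.
C2 carries 3 σ bonds, plus one π bond, giving a steric number of 3, so it is sp2.
C3 has 4 σ bonds: steric number 4 → sp3.
C4 has 3 σ bonds, plus one π bond: steric number 3 → sp2.
C5: 3 σ bonds, plus one π bond; 3 regions of electron density → sp2.
C6 (4 σ bonds) has steric number 4: sp3.
C7 (4 σ bonds) has steric number 4: sp3.
C8: 3 σ bonds, plus one π bond — 3 electron domains, sp2.

C1 sp2, C2 sp2, C3 sp3, C4 sp2, C5 sp2, C6 sp3, C7 sp3, C8 sp2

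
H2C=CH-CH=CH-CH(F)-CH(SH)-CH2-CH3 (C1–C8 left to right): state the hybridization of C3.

sp2

C3: 3 σ bonds, plus one π bond — 3 electron domains, sp2.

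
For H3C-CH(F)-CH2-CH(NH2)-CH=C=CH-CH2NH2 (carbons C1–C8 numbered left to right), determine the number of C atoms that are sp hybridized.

C1: sp3
C2: sp3
C3: sp3
C4: sp3
C5: sp2
C6: sp ✓
C7: sp2
C8: sp3
C6 → 1 sp carbon.

1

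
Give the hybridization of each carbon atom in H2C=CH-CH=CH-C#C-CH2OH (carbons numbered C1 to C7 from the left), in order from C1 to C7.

C1: 3 σ bonds, plus one π bond; 3 regions of electron density → sp2.
C2 is sp2: 3 σ bonds, plus one π bond, 3 electron-density regions.
C3: 3 σ bonds, plus one π bond — 3 electron domains, sp2.
C4 — 3 σ bonds, plus one π bond. Steric number 3, so sp2.
C5: 2 σ bonds, plus two π bonds; 2 regions of electron density → sp.
C6 — 2 σ bonds, plus two π bonds. Steric number 2, so sp.
C7: 4 σ bonds — 4 electron domains, sp3.

C1 sp2, C2 sp2, C3 sp2, C4 sp2, C5 sp, C6 sp, C7 sp3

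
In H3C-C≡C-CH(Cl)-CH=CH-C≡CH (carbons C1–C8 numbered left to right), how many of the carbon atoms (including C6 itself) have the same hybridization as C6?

C6 is sp2 (one π bond).
C1: sp3
C2: sp
C3: sp
C4: sp3
C5: sp2 ✓
C6: sp2 ✓
C7: sp
C8: sp
2 carbons are sp2.

2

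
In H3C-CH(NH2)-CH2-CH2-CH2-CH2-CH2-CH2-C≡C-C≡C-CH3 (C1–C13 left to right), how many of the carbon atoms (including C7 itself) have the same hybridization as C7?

C7 is sp3 (only σ bonds).
C1: sp3 ✓
C2: sp3 ✓
C3: sp3 ✓
C4: sp3 ✓
C5: sp3 ✓
C6: sp3 ✓
C7: sp3 ✓
C8: sp3 ✓
C9: sp
C10: sp
C11: sp
C12: sp
C13: sp3 ✓
9 carbons are sp3.

9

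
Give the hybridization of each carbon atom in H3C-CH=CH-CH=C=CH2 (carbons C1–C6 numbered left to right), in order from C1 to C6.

C1 sp3, C2 sp2, C3 sp2, C4 sp2, C5 sp, C6 sp2

C1 (4 σ bonds) has steric number 4: sp3.
C2: 3 σ bonds, plus one π bond; 3 regions of electron density → sp2.
C3: 3 σ bonds, plus one π bond; 3 regions of electron density → sp2.
C4 is sp2: 3 σ bonds, plus one π bond, 3 electron-density regions.
C5: 2 σ bonds, plus two π bonds; 2 regions of electron density → sp.
C6: 3 σ bonds, plus one π bond — 3 electron domains, sp2.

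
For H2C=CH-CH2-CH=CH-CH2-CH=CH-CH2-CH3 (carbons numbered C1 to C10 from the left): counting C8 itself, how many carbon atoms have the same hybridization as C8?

6

C8 is sp2 (one π bond).
C1: sp2 ✓
C2: sp2 ✓
C3: sp3
C4: sp2 ✓
C5: sp2 ✓
C6: sp3
C7: sp2 ✓
C8: sp2 ✓
C9: sp3
C10: sp3
6 carbons are sp2.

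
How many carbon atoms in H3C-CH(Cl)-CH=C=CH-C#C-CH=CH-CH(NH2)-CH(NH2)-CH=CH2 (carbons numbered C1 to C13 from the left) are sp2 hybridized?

6

C1: sp3
C2: sp3
C3: sp2 ✓
C4: sp
C5: sp2 ✓
C6: sp
C7: sp
C8: sp2 ✓
C9: sp2 ✓
C10: sp3
C11: sp3
C12: sp2 ✓
C13: sp2 ✓
C3, C5, C8, C9, C12, C13 → 6 sp2 carbons.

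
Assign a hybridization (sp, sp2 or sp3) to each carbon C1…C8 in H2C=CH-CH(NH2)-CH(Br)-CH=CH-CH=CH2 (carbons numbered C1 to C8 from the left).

C1 sp2, C2 sp2, C3 sp3, C4 sp3, C5 sp2, C6 sp2, C7 sp2, C8 sp2

C1 carries 3 σ bonds, plus one π bond, giving a steric number of 3, so it is sp2.
C2: 3 σ bonds, plus one π bond; 3 regions of electron density → sp2.
C3: 4 σ bonds — 4 electron domains, sp3.
C4 carries 4 σ bonds, giving a steric number of 4, so it is sp3.
C5 carries 3 σ bonds, plus one π bond, giving a steric number of 3, so it is sp2.
C6: 3 σ bonds, plus one π bond; 3 regions of electron density → sp2.
C7 has 3 σ bonds, plus one π bond: steric number 3 → sp2.
C8 (3 σ bonds, plus one π bond) has steric number 3: sp2.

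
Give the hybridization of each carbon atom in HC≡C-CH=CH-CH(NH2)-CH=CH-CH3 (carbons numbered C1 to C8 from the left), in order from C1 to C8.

C1 carries 2 σ bonds, plus two π bonds, giving a steric number of 2, so it is sp.
C2 — 2 σ bonds, plus two π bonds. Steric number 2, so sp.
C3 carries 3 σ bonds, plus one π bond, giving a steric number of 3, so it is sp2.
C4: 3 σ bonds, plus one π bond — 3 electron domains, sp2.
C5 carries 4 σ bonds, giving a steric number of 4, so it is sp3.
C6: 3 σ bonds, plus one π bond; 3 regions of electron density → sp2.
C7 (3 σ bonds, plus one π bond) has steric number 3: sp2.
C8: 4 σ bonds — 4 electron domains, sp3.

C1 sp, C2 sp, C3 sp2, C4 sp2, C5 sp3, C6 sp2, C7 sp2, C8 sp3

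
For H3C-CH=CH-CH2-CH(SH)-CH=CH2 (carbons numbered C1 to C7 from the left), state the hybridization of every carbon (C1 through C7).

C1 sp3, C2 sp2, C3 sp2, C4 sp3, C5 sp3, C6 sp2, C7 sp2

C1 carries 4 σ bonds, giving a steric number of 4, so it is sp3.
C2 carries 3 σ bonds, plus one π bond, giving a steric number of 3, so it is sp2.
C3 (3 σ bonds, plus one π bond) has steric number 3: sp2.
C4 has 4 σ bonds: steric number 4 → sp3.
C5 carries 4 σ bonds, giving a steric number of 4, so it is sp3.
C6 carries 3 σ bonds, plus one π bond, giving a steric number of 3, so it is sp2.
C7 has 3 σ bonds, plus one π bond: steric number 3 → sp2.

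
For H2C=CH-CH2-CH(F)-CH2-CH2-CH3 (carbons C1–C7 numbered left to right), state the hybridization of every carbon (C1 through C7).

C1 sp2, C2 sp2, C3 sp3, C4 sp3, C5 sp3, C6 sp3, C7 sp3

C1: 3 σ bonds, plus one π bond; 3 regions of electron density → sp2.
C2: 3 σ bonds, plus one π bond — 3 electron domains, sp2.
C3 — 4 σ bonds. Steric number 4, so sp3.
C4 — 4 σ bonds. Steric number 4, so sp3.
C5 (4 σ bonds) has steric number 4: sp3.
C6 is sp3: 4 σ bonds, 4 electron-density regions.
C7 carries 4 σ bonds, giving a steric number of 4, so it is sp3.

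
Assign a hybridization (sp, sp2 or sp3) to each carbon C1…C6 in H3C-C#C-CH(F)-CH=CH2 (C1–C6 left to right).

C1 has 4 σ bonds: steric number 4 → sp3.
C2 is sp: 2 σ bonds, plus two π bonds, 2 electron-density regions.
C3 has 2 σ bonds, plus two π bonds: steric number 2 → sp.
C4: 4 σ bonds — 4 electron domains, sp3.
C5 is sp2: 3 σ bonds, plus one π bond, 3 electron-density regions.
C6 — 3 σ bonds, plus one π bond. Steric number 3, so sp2.

C1 sp3, C2 sp, C3 sp, C4 sp3, C5 sp2, C6 sp2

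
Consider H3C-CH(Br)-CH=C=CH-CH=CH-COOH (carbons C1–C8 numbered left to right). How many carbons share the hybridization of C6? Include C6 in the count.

C6 is sp2 (one π bond).
C1: sp3
C2: sp3
C3: sp2 ✓
C4: sp
C5: sp2 ✓
C6: sp2 ✓
C7: sp2 ✓
C8: sp2 ✓
5 carbons are sp2.

5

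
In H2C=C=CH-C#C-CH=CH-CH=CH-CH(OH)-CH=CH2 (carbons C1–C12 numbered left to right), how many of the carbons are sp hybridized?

3

C1: sp2
C2: sp ✓
C3: sp2
C4: sp ✓
C5: sp ✓
C6: sp2
C7: sp2
C8: sp2
C9: sp2
C10: sp3
C11: sp2
C12: sp2
C2, C4, C5 → 3 sp carbons.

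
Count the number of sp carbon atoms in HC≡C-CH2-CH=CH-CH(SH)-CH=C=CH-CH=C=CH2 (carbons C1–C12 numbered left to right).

C1: sp ✓
C2: sp ✓
C3: sp3
C4: sp2
C5: sp2
C6: sp3
C7: sp2
C8: sp ✓
C9: sp2
C10: sp2
C11: sp ✓
C12: sp2
C1, C2, C8, C11 → 4 sp carbons.

4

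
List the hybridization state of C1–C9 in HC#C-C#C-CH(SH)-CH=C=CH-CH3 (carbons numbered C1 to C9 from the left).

C1 is sp: 2 σ bonds, plus two π bonds, 2 electron-density regions.
C2 has 2 σ bonds, plus two π bonds: steric number 2 → sp.
C3 (2 σ bonds, plus two π bonds) has steric number 2: sp.
C4 is sp: 2 σ bonds, plus two π bonds, 2 electron-density regions.
C5: 4 σ bonds; 4 regions of electron density → sp3.
C6: 3 σ bonds, plus one π bond — 3 electron domains, sp2.
C7: 2 σ bonds, plus two π bonds; 2 regions of electron density → sp.
C8: 3 σ bonds, plus one π bond — 3 electron domains, sp2.
C9 — 4 σ bonds. Steric number 4, so sp3.

C1 sp, C2 sp, C3 sp, C4 sp, C5 sp3, C6 sp2, C7 sp, C8 sp2, C9 sp3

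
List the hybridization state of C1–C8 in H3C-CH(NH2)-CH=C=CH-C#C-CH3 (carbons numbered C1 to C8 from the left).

C1 sp3, C2 sp3, C3 sp2, C4 sp, C5 sp2, C6 sp, C7 sp, C8 sp3

C1: 4 σ bonds; 4 regions of electron density → sp3.
C2 (4 σ bonds) has steric number 4: sp3.
C3: 3 σ bonds, plus one π bond; 3 regions of electron density → sp2.
C4: 2 σ bonds, plus two π bonds; 2 regions of electron density → sp.
C5: 3 σ bonds, plus one π bond; 3 regions of electron density → sp2.
C6: 2 σ bonds, plus two π bonds — 2 electron domains, sp.
C7 (2 σ bonds, plus two π bonds) has steric number 2: sp.
C8 has 4 σ bonds: steric number 4 → sp3.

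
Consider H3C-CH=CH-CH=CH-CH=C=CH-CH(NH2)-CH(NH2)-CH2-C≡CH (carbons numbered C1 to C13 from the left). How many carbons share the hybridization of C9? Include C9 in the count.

4

C9 is sp3 (only σ bonds).
C1: sp3 ✓
C2: sp2
C3: sp2
C4: sp2
C5: sp2
C6: sp2
C7: sp
C8: sp2
C9: sp3 ✓
C10: sp3 ✓
C11: sp3 ✓
C12: sp
C13: sp
4 carbons are sp3.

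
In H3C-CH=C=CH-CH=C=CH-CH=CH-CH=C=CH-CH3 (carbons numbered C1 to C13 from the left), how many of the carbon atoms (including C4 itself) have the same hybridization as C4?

C4 is sp2 (one π bond).
C1: sp3
C2: sp2 ✓
C3: sp
C4: sp2 ✓
C5: sp2 ✓
C6: sp
C7: sp2 ✓
C8: sp2 ✓
C9: sp2 ✓
C10: sp2 ✓
C11: sp
C12: sp2 ✓
C13: sp3
8 carbons are sp2.

8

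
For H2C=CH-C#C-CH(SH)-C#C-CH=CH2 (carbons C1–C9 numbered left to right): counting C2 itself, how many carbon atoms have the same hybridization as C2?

4

C2 is sp2 (one π bond).
C1: sp2 ✓
C2: sp2 ✓
C3: sp
C4: sp
C5: sp3
C6: sp
C7: sp
C8: sp2 ✓
C9: sp2 ✓
4 carbons are sp2.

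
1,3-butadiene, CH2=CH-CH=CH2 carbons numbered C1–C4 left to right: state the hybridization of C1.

C1 is sp2: 3 σ bonds, plus one π bond, 3 electron-density regions.

sp²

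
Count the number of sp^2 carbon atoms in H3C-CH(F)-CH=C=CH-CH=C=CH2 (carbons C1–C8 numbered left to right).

4

C1: sp3
C2: sp3
C3: sp2 ✓
C4: sp
C5: sp2 ✓
C6: sp2 ✓
C7: sp
C8: sp2 ✓
C3, C5, C6, C8 → 4 sp2 carbons.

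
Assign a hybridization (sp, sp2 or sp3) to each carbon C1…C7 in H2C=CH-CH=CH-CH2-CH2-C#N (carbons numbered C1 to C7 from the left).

C1 sp2, C2 sp2, C3 sp2, C4 sp2, C5 sp3, C6 sp3, C7 sp

C1: 3 σ bonds, plus one π bond; 3 regions of electron density → sp2.
C2 (3 σ bonds, plus one π bond) has steric number 3: sp2.
C3: 3 σ bonds, plus one π bond — 3 electron domains, sp2.
C4 carries 3 σ bonds, plus one π bond, giving a steric number of 3, so it is sp2.
C5 (4 σ bonds) has steric number 4: sp3.
C6 carries 4 σ bonds, giving a steric number of 4, so it is sp3.
C7 is sp: 2 σ bonds, plus two π bonds, 2 electron-density regions.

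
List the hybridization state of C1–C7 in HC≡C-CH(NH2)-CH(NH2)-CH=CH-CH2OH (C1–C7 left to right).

C1 is sp: 2 σ bonds, plus two π bonds, 2 electron-density regions.
C2 carries 2 σ bonds, plus two π bonds, giving a steric number of 2, so it is sp.
C3: 4 σ bonds; 4 regions of electron density → sp3.
C4: 4 σ bonds — 4 electron domains, sp3.
C5 is sp2: 3 σ bonds, plus one π bond, 3 electron-density regions.
C6: 3 σ bonds, plus one π bond — 3 electron domains, sp2.
C7 (4 σ bonds) has steric number 4: sp3.

C1 sp, C2 sp, C3 sp3, C4 sp3, C5 sp2, C6 sp2, C7 sp3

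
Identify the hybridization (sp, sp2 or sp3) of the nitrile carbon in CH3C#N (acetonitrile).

sp

The nitrile carbon: 2 σ bonds, plus two π bonds — 2 electron domains, sp.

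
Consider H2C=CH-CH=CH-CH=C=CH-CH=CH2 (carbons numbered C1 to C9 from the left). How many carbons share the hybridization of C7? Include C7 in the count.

8

C7 is sp2 (one π bond).
C1: sp2 ✓
C2: sp2 ✓
C3: sp2 ✓
C4: sp2 ✓
C5: sp2 ✓
C6: sp
C7: sp2 ✓
C8: sp2 ✓
C9: sp2 ✓
8 carbons are sp2.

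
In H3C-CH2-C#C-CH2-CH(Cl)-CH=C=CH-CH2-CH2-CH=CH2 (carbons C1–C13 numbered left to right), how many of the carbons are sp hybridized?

3

C1: sp3
C2: sp3
C3: sp ✓
C4: sp ✓
C5: sp3
C6: sp3
C7: sp2
C8: sp ✓
C9: sp2
C10: sp3
C11: sp3
C12: sp2
C13: sp2
C3, C4, C8 → 3 sp carbons.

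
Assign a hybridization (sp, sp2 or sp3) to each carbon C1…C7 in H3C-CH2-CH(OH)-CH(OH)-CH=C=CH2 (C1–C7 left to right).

C1 — 4 σ bonds. Steric number 4, so sp3.
C2 (4 σ bonds) has steric number 4: sp3.
C3 — 4 σ bonds. Steric number 4, so sp3.
C4 has 4 σ bonds: steric number 4 → sp3.
C5 — 3 σ bonds, plus one π bond. Steric number 3, so sp2.
C6 carries 2 σ bonds, plus two π bonds, giving a steric number of 2, so it is sp.
C7: 3 σ bonds, plus one π bond — 3 electron domains, sp2.

C1 sp3, C2 sp3, C3 sp3, C4 sp3, C5 sp2, C6 sp, C7 sp2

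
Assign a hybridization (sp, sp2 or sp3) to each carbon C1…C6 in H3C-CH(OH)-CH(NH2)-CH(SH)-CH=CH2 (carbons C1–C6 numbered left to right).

C1 sp3, C2 sp3, C3 sp3, C4 sp3, C5 sp2, C6 sp2

C1 is sp3: 4 σ bonds, 4 electron-density regions.
C2 (4 σ bonds) has steric number 4: sp3.
C3 carries 4 σ bonds, giving a steric number of 4, so it is sp3.
C4 has 4 σ bonds: steric number 4 → sp3.
C5: 3 σ bonds, plus one π bond — 3 electron domains, sp2.
C6 — 3 σ bonds, plus one π bond. Steric number 3, so sp2.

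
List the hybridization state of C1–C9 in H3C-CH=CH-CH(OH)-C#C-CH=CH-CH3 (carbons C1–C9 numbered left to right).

C1: 4 σ bonds; 4 regions of electron density → sp3.
C2 has 3 σ bonds, plus one π bond: steric number 3 → sp2.
C3 is sp2: 3 σ bonds, plus one π bond, 3 electron-density regions.
C4 is sp3: 4 σ bonds, 4 electron-density regions.
C5 has 2 σ bonds, plus two π bonds: steric number 2 → sp.
C6: 2 σ bonds, plus two π bonds; 2 regions of electron density → sp.
C7 carries 3 σ bonds, plus one π bond, giving a steric number of 3, so it is sp2.
C8 is sp2: 3 σ bonds, plus one π bond, 3 electron-density regions.
C9: 4 σ bonds — 4 electron domains, sp3.

C1 sp3, C2 sp2, C3 sp2, C4 sp3, C5 sp, C6 sp, C7 sp2, C8 sp2, C9 sp3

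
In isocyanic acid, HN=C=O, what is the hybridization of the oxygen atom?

sp²

The oxygen atom is sp2: 1 σ bond and 2 lone pairs, plus one π bond, 3 electron-density regions.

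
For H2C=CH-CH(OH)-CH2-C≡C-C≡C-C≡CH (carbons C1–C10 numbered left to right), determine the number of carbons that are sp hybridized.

6

C1: sp2
C2: sp2
C3: sp3
C4: sp3
C5: sp ✓
C6: sp ✓
C7: sp ✓
C8: sp ✓
C9: sp ✓
C10: sp ✓
C5, C6, C7, C8, C9, C10 → 6 sp carbons.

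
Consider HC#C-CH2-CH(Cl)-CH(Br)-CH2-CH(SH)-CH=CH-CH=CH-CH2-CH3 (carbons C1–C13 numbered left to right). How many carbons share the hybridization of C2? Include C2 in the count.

C2 is sp (two π bonds).
C1: sp ✓
C2: sp ✓
C3: sp3
C4: sp3
C5: sp3
C6: sp3
C7: sp3
C8: sp2
C9: sp2
C10: sp2
C11: sp2
C12: sp3
C13: sp3
2 carbons are sp.

2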